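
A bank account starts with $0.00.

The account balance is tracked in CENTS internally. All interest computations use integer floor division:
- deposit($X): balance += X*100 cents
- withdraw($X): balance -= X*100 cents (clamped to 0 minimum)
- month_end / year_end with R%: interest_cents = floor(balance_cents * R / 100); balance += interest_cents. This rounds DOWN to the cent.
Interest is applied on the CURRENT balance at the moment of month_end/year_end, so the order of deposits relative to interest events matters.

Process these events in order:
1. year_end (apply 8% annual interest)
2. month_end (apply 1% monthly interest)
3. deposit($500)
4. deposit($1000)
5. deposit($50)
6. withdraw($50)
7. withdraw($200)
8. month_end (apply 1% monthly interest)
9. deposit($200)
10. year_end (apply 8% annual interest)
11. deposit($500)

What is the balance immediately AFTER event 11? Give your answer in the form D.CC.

After 1 (year_end (apply 8% annual interest)): balance=$0.00 total_interest=$0.00
After 2 (month_end (apply 1% monthly interest)): balance=$0.00 total_interest=$0.00
After 3 (deposit($500)): balance=$500.00 total_interest=$0.00
After 4 (deposit($1000)): balance=$1500.00 total_interest=$0.00
After 5 (deposit($50)): balance=$1550.00 total_interest=$0.00
After 6 (withdraw($50)): balance=$1500.00 total_interest=$0.00
After 7 (withdraw($200)): balance=$1300.00 total_interest=$0.00
After 8 (month_end (apply 1% monthly interest)): balance=$1313.00 total_interest=$13.00
After 9 (deposit($200)): balance=$1513.00 total_interest=$13.00
After 10 (year_end (apply 8% annual interest)): balance=$1634.04 total_interest=$134.04
After 11 (deposit($500)): balance=$2134.04 total_interest=$134.04

Answer: 2134.04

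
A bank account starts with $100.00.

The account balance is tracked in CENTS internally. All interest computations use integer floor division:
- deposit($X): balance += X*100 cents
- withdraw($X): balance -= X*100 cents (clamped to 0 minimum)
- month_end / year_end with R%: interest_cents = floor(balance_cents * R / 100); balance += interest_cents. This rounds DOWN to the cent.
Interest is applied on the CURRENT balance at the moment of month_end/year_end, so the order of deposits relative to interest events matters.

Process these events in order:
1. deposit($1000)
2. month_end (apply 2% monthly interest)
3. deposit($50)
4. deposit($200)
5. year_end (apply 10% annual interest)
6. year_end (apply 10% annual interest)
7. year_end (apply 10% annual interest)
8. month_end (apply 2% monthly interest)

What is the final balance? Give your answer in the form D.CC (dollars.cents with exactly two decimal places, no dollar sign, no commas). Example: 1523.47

Answer: 1862.65

Derivation:
After 1 (deposit($1000)): balance=$1100.00 total_interest=$0.00
After 2 (month_end (apply 2% monthly interest)): balance=$1122.00 total_interest=$22.00
After 3 (deposit($50)): balance=$1172.00 total_interest=$22.00
After 4 (deposit($200)): balance=$1372.00 total_interest=$22.00
After 5 (year_end (apply 10% annual interest)): balance=$1509.20 total_interest=$159.20
After 6 (year_end (apply 10% annual interest)): balance=$1660.12 total_interest=$310.12
After 7 (year_end (apply 10% annual interest)): balance=$1826.13 total_interest=$476.13
After 8 (month_end (apply 2% monthly interest)): balance=$1862.65 total_interest=$512.65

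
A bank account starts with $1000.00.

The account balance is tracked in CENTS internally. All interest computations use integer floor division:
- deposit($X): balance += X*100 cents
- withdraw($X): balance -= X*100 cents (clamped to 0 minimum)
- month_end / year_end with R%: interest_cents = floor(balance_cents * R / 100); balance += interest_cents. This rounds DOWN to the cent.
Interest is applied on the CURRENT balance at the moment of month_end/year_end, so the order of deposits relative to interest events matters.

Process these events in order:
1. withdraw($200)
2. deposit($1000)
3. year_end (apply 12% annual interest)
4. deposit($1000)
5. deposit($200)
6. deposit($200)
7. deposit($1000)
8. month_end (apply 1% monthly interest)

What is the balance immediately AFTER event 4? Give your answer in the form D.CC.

Answer: 3016.00

Derivation:
After 1 (withdraw($200)): balance=$800.00 total_interest=$0.00
After 2 (deposit($1000)): balance=$1800.00 total_interest=$0.00
After 3 (year_end (apply 12% annual interest)): balance=$2016.00 total_interest=$216.00
After 4 (deposit($1000)): balance=$3016.00 total_interest=$216.00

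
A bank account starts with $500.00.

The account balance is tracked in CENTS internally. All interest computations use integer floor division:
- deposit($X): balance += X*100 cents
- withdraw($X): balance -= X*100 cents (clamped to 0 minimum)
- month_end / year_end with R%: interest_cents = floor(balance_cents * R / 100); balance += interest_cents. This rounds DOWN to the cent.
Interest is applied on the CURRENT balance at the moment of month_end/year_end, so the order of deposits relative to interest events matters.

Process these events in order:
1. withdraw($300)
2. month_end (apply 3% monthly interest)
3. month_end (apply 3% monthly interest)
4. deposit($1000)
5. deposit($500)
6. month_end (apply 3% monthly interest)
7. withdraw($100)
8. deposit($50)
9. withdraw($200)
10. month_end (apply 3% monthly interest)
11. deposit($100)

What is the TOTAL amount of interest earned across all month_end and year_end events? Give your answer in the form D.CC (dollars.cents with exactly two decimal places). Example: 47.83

Answer: 108.94

Derivation:
After 1 (withdraw($300)): balance=$200.00 total_interest=$0.00
After 2 (month_end (apply 3% monthly interest)): balance=$206.00 total_interest=$6.00
After 3 (month_end (apply 3% monthly interest)): balance=$212.18 total_interest=$12.18
After 4 (deposit($1000)): balance=$1212.18 total_interest=$12.18
After 5 (deposit($500)): balance=$1712.18 total_interest=$12.18
After 6 (month_end (apply 3% monthly interest)): balance=$1763.54 total_interest=$63.54
After 7 (withdraw($100)): balance=$1663.54 total_interest=$63.54
After 8 (deposit($50)): balance=$1713.54 total_interest=$63.54
After 9 (withdraw($200)): balance=$1513.54 total_interest=$63.54
After 10 (month_end (apply 3% monthly interest)): balance=$1558.94 total_interest=$108.94
After 11 (deposit($100)): balance=$1658.94 total_interest=$108.94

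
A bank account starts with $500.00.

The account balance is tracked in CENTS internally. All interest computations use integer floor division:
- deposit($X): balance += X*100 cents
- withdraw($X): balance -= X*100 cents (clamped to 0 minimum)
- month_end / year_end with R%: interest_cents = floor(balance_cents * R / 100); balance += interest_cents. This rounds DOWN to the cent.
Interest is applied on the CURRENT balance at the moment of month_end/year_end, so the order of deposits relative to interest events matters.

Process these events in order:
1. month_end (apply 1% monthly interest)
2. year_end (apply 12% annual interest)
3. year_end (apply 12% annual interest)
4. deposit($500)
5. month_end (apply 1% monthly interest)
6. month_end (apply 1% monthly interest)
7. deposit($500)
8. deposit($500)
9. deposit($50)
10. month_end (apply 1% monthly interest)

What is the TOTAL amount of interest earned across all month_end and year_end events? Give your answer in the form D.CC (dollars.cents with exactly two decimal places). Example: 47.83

After 1 (month_end (apply 1% monthly interest)): balance=$505.00 total_interest=$5.00
After 2 (year_end (apply 12% annual interest)): balance=$565.60 total_interest=$65.60
After 3 (year_end (apply 12% annual interest)): balance=$633.47 total_interest=$133.47
After 4 (deposit($500)): balance=$1133.47 total_interest=$133.47
After 5 (month_end (apply 1% monthly interest)): balance=$1144.80 total_interest=$144.80
After 6 (month_end (apply 1% monthly interest)): balance=$1156.24 total_interest=$156.24
After 7 (deposit($500)): balance=$1656.24 total_interest=$156.24
After 8 (deposit($500)): balance=$2156.24 total_interest=$156.24
After 9 (deposit($50)): balance=$2206.24 total_interest=$156.24
After 10 (month_end (apply 1% monthly interest)): balance=$2228.30 total_interest=$178.30

Answer: 178.30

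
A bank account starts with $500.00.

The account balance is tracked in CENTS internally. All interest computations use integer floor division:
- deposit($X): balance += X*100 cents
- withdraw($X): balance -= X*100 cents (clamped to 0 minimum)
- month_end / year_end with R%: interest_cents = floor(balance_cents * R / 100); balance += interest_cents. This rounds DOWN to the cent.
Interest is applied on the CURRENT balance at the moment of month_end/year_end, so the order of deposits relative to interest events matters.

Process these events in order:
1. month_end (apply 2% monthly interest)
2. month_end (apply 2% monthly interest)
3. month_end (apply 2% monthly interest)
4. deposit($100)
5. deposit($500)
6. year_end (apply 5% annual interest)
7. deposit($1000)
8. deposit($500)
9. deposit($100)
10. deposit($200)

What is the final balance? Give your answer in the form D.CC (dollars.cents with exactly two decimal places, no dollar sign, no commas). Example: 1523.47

Answer: 2987.13

Derivation:
After 1 (month_end (apply 2% monthly interest)): balance=$510.00 total_interest=$10.00
After 2 (month_end (apply 2% monthly interest)): balance=$520.20 total_interest=$20.20
After 3 (month_end (apply 2% monthly interest)): balance=$530.60 total_interest=$30.60
After 4 (deposit($100)): balance=$630.60 total_interest=$30.60
After 5 (deposit($500)): balance=$1130.60 total_interest=$30.60
After 6 (year_end (apply 5% annual interest)): balance=$1187.13 total_interest=$87.13
After 7 (deposit($1000)): balance=$2187.13 total_interest=$87.13
After 8 (deposit($500)): balance=$2687.13 total_interest=$87.13
After 9 (deposit($100)): balance=$2787.13 total_interest=$87.13
After 10 (deposit($200)): balance=$2987.13 total_interest=$87.13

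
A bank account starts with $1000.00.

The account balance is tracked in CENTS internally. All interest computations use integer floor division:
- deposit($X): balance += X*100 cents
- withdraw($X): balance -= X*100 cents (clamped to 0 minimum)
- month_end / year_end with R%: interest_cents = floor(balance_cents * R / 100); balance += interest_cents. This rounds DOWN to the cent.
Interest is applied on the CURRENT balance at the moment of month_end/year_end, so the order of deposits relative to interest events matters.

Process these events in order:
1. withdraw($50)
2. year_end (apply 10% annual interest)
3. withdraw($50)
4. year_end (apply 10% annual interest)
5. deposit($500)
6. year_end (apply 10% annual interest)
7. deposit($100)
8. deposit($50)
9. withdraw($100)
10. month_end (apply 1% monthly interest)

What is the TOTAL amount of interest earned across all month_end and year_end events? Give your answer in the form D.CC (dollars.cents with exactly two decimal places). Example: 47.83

Answer: 371.98

Derivation:
After 1 (withdraw($50)): balance=$950.00 total_interest=$0.00
After 2 (year_end (apply 10% annual interest)): balance=$1045.00 total_interest=$95.00
After 3 (withdraw($50)): balance=$995.00 total_interest=$95.00
After 4 (year_end (apply 10% annual interest)): balance=$1094.50 total_interest=$194.50
After 5 (deposit($500)): balance=$1594.50 total_interest=$194.50
After 6 (year_end (apply 10% annual interest)): balance=$1753.95 total_interest=$353.95
After 7 (deposit($100)): balance=$1853.95 total_interest=$353.95
After 8 (deposit($50)): balance=$1903.95 total_interest=$353.95
After 9 (withdraw($100)): balance=$1803.95 total_interest=$353.95
After 10 (month_end (apply 1% monthly interest)): balance=$1821.98 total_interest=$371.98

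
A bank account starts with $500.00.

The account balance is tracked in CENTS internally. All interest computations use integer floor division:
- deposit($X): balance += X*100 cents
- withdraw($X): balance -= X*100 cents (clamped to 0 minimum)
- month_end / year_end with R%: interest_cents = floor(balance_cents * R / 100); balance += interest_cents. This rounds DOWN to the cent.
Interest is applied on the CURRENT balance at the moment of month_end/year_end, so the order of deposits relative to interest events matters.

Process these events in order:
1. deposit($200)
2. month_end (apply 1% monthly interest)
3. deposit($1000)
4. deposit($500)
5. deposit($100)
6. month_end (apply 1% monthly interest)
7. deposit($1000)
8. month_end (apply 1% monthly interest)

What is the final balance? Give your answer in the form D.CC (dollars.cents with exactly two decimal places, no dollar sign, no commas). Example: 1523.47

Answer: 3363.37

Derivation:
After 1 (deposit($200)): balance=$700.00 total_interest=$0.00
After 2 (month_end (apply 1% monthly interest)): balance=$707.00 total_interest=$7.00
After 3 (deposit($1000)): balance=$1707.00 total_interest=$7.00
After 4 (deposit($500)): balance=$2207.00 total_interest=$7.00
After 5 (deposit($100)): balance=$2307.00 total_interest=$7.00
After 6 (month_end (apply 1% monthly interest)): balance=$2330.07 total_interest=$30.07
After 7 (deposit($1000)): balance=$3330.07 total_interest=$30.07
After 8 (month_end (apply 1% monthly interest)): balance=$3363.37 total_interest=$63.37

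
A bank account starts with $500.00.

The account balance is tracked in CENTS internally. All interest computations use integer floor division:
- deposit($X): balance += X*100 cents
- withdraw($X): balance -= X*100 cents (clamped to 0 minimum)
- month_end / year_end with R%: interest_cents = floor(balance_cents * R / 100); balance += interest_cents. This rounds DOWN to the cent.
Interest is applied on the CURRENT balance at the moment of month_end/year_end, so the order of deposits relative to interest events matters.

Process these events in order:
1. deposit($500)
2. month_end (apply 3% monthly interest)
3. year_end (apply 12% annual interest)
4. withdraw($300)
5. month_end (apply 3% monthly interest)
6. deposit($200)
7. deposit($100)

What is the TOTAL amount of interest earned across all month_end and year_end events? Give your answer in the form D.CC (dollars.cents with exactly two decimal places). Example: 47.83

After 1 (deposit($500)): balance=$1000.00 total_interest=$0.00
After 2 (month_end (apply 3% monthly interest)): balance=$1030.00 total_interest=$30.00
After 3 (year_end (apply 12% annual interest)): balance=$1153.60 total_interest=$153.60
After 4 (withdraw($300)): balance=$853.60 total_interest=$153.60
After 5 (month_end (apply 3% monthly interest)): balance=$879.20 total_interest=$179.20
After 6 (deposit($200)): balance=$1079.20 total_interest=$179.20
After 7 (deposit($100)): balance=$1179.20 total_interest=$179.20

Answer: 179.20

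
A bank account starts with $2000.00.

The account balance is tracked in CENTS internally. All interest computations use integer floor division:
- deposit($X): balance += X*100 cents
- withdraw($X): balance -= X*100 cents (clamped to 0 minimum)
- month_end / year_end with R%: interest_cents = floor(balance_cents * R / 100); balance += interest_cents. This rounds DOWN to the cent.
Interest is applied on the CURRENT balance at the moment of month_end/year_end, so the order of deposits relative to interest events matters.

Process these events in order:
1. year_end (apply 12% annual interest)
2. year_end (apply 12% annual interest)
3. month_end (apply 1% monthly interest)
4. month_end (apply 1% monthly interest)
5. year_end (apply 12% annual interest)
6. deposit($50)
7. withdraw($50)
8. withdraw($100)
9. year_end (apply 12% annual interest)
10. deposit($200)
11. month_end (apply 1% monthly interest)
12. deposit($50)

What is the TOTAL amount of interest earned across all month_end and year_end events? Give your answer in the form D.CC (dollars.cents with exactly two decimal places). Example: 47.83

After 1 (year_end (apply 12% annual interest)): balance=$2240.00 total_interest=$240.00
After 2 (year_end (apply 12% annual interest)): balance=$2508.80 total_interest=$508.80
After 3 (month_end (apply 1% monthly interest)): balance=$2533.88 total_interest=$533.88
After 4 (month_end (apply 1% monthly interest)): balance=$2559.21 total_interest=$559.21
After 5 (year_end (apply 12% annual interest)): balance=$2866.31 total_interest=$866.31
After 6 (deposit($50)): balance=$2916.31 total_interest=$866.31
After 7 (withdraw($50)): balance=$2866.31 total_interest=$866.31
After 8 (withdraw($100)): balance=$2766.31 total_interest=$866.31
After 9 (year_end (apply 12% annual interest)): balance=$3098.26 total_interest=$1198.26
After 10 (deposit($200)): balance=$3298.26 total_interest=$1198.26
After 11 (month_end (apply 1% monthly interest)): balance=$3331.24 total_interest=$1231.24
After 12 (deposit($50)): balance=$3381.24 total_interest=$1231.24

Answer: 1231.24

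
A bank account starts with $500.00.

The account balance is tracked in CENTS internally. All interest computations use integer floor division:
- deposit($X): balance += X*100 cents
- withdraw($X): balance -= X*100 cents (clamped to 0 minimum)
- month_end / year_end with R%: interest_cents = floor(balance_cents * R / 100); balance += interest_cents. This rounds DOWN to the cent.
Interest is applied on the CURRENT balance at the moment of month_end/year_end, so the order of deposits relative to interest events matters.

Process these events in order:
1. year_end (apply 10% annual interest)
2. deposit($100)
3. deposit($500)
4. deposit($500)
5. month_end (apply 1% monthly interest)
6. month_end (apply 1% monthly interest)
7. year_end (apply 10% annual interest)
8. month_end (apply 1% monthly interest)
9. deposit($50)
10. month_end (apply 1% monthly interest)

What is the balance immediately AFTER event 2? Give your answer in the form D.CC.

After 1 (year_end (apply 10% annual interest)): balance=$550.00 total_interest=$50.00
After 2 (deposit($100)): balance=$650.00 total_interest=$50.00

Answer: 650.00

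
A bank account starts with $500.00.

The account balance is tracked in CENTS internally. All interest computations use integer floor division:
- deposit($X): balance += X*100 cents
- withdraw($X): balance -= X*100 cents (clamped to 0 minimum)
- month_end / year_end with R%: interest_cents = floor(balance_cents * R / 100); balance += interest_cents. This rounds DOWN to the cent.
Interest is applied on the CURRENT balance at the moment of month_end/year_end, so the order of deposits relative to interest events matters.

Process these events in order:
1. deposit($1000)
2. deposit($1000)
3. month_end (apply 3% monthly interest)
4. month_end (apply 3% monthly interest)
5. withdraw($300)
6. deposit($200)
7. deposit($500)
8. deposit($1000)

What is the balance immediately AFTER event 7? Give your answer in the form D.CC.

After 1 (deposit($1000)): balance=$1500.00 total_interest=$0.00
After 2 (deposit($1000)): balance=$2500.00 total_interest=$0.00
After 3 (month_end (apply 3% monthly interest)): balance=$2575.00 total_interest=$75.00
After 4 (month_end (apply 3% monthly interest)): balance=$2652.25 total_interest=$152.25
After 5 (withdraw($300)): balance=$2352.25 total_interest=$152.25
After 6 (deposit($200)): balance=$2552.25 total_interest=$152.25
After 7 (deposit($500)): balance=$3052.25 total_interest=$152.25

Answer: 3052.25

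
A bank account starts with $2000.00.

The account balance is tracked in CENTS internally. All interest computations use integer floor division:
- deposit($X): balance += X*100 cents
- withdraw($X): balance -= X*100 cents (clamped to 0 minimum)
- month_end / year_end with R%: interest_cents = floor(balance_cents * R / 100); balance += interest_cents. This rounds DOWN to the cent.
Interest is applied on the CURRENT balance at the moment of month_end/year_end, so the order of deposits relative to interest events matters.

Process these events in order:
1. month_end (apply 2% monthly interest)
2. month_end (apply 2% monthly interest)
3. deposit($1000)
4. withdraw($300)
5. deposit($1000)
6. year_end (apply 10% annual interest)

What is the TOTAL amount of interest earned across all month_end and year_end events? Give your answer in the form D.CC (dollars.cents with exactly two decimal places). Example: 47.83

Answer: 458.88

Derivation:
After 1 (month_end (apply 2% monthly interest)): balance=$2040.00 total_interest=$40.00
After 2 (month_end (apply 2% monthly interest)): balance=$2080.80 total_interest=$80.80
After 3 (deposit($1000)): balance=$3080.80 total_interest=$80.80
After 4 (withdraw($300)): balance=$2780.80 total_interest=$80.80
After 5 (deposit($1000)): balance=$3780.80 total_interest=$80.80
After 6 (year_end (apply 10% annual interest)): balance=$4158.88 total_interest=$458.88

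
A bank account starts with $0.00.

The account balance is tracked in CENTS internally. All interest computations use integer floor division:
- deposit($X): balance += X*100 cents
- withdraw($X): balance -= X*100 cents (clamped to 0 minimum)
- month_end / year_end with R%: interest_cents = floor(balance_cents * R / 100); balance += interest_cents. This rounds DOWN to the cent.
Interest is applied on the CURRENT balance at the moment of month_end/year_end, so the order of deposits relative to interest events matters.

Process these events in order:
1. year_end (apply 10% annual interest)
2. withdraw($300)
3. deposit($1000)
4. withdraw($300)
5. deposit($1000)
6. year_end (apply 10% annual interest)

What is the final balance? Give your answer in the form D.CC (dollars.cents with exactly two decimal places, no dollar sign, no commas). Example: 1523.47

After 1 (year_end (apply 10% annual interest)): balance=$0.00 total_interest=$0.00
After 2 (withdraw($300)): balance=$0.00 total_interest=$0.00
After 3 (deposit($1000)): balance=$1000.00 total_interest=$0.00
After 4 (withdraw($300)): balance=$700.00 total_interest=$0.00
After 5 (deposit($1000)): balance=$1700.00 total_interest=$0.00
After 6 (year_end (apply 10% annual interest)): balance=$1870.00 total_interest=$170.00

Answer: 1870.00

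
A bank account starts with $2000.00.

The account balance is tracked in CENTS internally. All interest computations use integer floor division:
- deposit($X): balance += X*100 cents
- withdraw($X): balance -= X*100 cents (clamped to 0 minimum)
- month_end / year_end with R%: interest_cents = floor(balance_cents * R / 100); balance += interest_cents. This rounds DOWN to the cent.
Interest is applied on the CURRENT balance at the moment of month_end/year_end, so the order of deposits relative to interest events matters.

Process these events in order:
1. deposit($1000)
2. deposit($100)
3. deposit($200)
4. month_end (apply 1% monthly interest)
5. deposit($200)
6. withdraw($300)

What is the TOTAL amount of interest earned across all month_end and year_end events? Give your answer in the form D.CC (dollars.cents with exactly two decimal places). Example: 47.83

Answer: 33.00

Derivation:
After 1 (deposit($1000)): balance=$3000.00 total_interest=$0.00
After 2 (deposit($100)): balance=$3100.00 total_interest=$0.00
After 3 (deposit($200)): balance=$3300.00 total_interest=$0.00
After 4 (month_end (apply 1% monthly interest)): balance=$3333.00 total_interest=$33.00
After 5 (deposit($200)): balance=$3533.00 total_interest=$33.00
After 6 (withdraw($300)): balance=$3233.00 total_interest=$33.00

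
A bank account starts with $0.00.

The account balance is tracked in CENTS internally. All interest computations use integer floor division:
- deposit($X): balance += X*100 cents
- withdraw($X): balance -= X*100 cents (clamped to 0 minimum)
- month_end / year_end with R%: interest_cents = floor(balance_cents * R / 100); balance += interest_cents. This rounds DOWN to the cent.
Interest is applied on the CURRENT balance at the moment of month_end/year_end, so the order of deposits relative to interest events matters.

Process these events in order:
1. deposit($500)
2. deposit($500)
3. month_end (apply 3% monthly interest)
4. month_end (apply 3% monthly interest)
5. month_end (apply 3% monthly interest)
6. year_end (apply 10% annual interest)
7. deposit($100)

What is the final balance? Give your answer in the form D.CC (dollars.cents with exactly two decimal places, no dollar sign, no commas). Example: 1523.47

Answer: 1301.99

Derivation:
After 1 (deposit($500)): balance=$500.00 total_interest=$0.00
After 2 (deposit($500)): balance=$1000.00 total_interest=$0.00
After 3 (month_end (apply 3% monthly interest)): balance=$1030.00 total_interest=$30.00
After 4 (month_end (apply 3% monthly interest)): balance=$1060.90 total_interest=$60.90
After 5 (month_end (apply 3% monthly interest)): balance=$1092.72 total_interest=$92.72
After 6 (year_end (apply 10% annual interest)): balance=$1201.99 total_interest=$201.99
After 7 (deposit($100)): balance=$1301.99 total_interest=$201.99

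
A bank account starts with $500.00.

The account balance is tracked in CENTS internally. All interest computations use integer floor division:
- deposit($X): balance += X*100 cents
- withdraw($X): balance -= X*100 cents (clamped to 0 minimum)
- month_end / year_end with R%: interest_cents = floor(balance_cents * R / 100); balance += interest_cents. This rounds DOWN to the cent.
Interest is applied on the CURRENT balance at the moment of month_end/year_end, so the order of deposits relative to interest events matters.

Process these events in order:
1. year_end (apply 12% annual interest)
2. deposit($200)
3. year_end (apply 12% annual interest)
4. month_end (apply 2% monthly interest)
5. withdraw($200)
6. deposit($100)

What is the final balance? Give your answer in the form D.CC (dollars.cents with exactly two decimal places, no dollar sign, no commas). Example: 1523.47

After 1 (year_end (apply 12% annual interest)): balance=$560.00 total_interest=$60.00
After 2 (deposit($200)): balance=$760.00 total_interest=$60.00
After 3 (year_end (apply 12% annual interest)): balance=$851.20 total_interest=$151.20
After 4 (month_end (apply 2% monthly interest)): balance=$868.22 total_interest=$168.22
After 5 (withdraw($200)): balance=$668.22 total_interest=$168.22
After 6 (deposit($100)): balance=$768.22 total_interest=$168.22

Answer: 768.22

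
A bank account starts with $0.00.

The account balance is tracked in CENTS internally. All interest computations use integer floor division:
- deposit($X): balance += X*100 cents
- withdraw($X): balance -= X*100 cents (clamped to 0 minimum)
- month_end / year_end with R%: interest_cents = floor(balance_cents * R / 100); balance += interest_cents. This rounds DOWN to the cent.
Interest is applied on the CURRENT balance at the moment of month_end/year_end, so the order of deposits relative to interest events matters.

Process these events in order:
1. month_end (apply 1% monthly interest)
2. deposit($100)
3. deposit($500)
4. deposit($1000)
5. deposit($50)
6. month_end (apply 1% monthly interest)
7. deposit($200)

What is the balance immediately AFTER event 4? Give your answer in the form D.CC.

Answer: 1600.00

Derivation:
After 1 (month_end (apply 1% monthly interest)): balance=$0.00 total_interest=$0.00
After 2 (deposit($100)): balance=$100.00 total_interest=$0.00
After 3 (deposit($500)): balance=$600.00 total_interest=$0.00
After 4 (deposit($1000)): balance=$1600.00 total_interest=$0.00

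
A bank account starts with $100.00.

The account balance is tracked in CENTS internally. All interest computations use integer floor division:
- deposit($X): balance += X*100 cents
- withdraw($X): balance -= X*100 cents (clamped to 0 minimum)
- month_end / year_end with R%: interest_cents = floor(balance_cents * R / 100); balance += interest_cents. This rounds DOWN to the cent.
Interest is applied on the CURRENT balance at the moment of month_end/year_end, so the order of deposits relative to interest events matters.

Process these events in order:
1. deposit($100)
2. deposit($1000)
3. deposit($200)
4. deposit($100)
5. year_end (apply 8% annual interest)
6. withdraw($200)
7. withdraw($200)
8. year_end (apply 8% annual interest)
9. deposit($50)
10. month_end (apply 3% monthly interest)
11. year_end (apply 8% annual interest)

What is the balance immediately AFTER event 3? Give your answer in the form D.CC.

After 1 (deposit($100)): balance=$200.00 total_interest=$0.00
After 2 (deposit($1000)): balance=$1200.00 total_interest=$0.00
After 3 (deposit($200)): balance=$1400.00 total_interest=$0.00

Answer: 1400.00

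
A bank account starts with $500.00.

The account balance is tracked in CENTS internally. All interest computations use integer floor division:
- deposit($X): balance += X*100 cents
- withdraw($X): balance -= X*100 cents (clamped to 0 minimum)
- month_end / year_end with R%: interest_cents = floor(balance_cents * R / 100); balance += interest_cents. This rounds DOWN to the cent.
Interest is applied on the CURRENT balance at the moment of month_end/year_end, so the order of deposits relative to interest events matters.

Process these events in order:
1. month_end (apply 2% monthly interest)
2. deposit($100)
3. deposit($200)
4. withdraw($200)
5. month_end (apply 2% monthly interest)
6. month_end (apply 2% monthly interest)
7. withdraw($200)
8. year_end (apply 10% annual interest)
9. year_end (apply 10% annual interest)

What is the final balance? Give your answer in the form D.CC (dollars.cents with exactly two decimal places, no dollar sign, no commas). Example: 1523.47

After 1 (month_end (apply 2% monthly interest)): balance=$510.00 total_interest=$10.00
After 2 (deposit($100)): balance=$610.00 total_interest=$10.00
After 3 (deposit($200)): balance=$810.00 total_interest=$10.00
After 4 (withdraw($200)): balance=$610.00 total_interest=$10.00
After 5 (month_end (apply 2% monthly interest)): balance=$622.20 total_interest=$22.20
After 6 (month_end (apply 2% monthly interest)): balance=$634.64 total_interest=$34.64
After 7 (withdraw($200)): balance=$434.64 total_interest=$34.64
After 8 (year_end (apply 10% annual interest)): balance=$478.10 total_interest=$78.10
After 9 (year_end (apply 10% annual interest)): balance=$525.91 total_interest=$125.91

Answer: 525.91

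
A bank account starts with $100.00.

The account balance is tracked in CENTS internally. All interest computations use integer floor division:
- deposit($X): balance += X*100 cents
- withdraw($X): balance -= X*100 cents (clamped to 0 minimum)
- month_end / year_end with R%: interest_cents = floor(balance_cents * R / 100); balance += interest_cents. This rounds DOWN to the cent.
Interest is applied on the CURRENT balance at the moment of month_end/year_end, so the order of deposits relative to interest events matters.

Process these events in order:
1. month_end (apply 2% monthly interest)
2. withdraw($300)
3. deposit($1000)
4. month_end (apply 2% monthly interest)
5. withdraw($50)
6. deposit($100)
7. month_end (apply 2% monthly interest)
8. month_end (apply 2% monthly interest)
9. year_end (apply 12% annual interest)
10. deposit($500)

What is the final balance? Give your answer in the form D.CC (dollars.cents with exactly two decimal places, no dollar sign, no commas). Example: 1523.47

Answer: 1746.80

Derivation:
After 1 (month_end (apply 2% monthly interest)): balance=$102.00 total_interest=$2.00
After 2 (withdraw($300)): balance=$0.00 total_interest=$2.00
After 3 (deposit($1000)): balance=$1000.00 total_interest=$2.00
After 4 (month_end (apply 2% monthly interest)): balance=$1020.00 total_interest=$22.00
After 5 (withdraw($50)): balance=$970.00 total_interest=$22.00
After 6 (deposit($100)): balance=$1070.00 total_interest=$22.00
After 7 (month_end (apply 2% monthly interest)): balance=$1091.40 total_interest=$43.40
After 8 (month_end (apply 2% monthly interest)): balance=$1113.22 total_interest=$65.22
After 9 (year_end (apply 12% annual interest)): balance=$1246.80 total_interest=$198.80
After 10 (deposit($500)): balance=$1746.80 total_interest=$198.80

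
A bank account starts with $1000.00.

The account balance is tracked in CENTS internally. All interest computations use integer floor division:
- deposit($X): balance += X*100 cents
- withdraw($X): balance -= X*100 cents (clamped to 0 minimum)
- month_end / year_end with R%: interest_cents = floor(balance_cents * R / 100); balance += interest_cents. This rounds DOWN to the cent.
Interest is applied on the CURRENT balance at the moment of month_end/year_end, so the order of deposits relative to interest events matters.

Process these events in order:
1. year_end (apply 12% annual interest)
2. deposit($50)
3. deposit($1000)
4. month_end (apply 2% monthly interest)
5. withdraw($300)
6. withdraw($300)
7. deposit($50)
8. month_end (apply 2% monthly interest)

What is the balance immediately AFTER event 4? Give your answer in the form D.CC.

After 1 (year_end (apply 12% annual interest)): balance=$1120.00 total_interest=$120.00
After 2 (deposit($50)): balance=$1170.00 total_interest=$120.00
After 3 (deposit($1000)): balance=$2170.00 total_interest=$120.00
After 4 (month_end (apply 2% monthly interest)): balance=$2213.40 total_interest=$163.40

Answer: 2213.40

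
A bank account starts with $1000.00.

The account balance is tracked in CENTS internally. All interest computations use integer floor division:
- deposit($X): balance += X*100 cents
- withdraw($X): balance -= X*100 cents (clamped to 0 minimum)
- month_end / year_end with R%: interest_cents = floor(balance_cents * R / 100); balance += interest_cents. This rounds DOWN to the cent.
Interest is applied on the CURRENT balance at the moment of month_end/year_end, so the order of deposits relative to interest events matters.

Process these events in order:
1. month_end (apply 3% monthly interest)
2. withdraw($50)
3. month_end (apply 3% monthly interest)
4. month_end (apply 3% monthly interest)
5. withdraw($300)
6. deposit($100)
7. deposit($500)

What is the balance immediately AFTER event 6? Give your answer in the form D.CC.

After 1 (month_end (apply 3% monthly interest)): balance=$1030.00 total_interest=$30.00
After 2 (withdraw($50)): balance=$980.00 total_interest=$30.00
After 3 (month_end (apply 3% monthly interest)): balance=$1009.40 total_interest=$59.40
After 4 (month_end (apply 3% monthly interest)): balance=$1039.68 total_interest=$89.68
After 5 (withdraw($300)): balance=$739.68 total_interest=$89.68
After 6 (deposit($100)): balance=$839.68 total_interest=$89.68

Answer: 839.68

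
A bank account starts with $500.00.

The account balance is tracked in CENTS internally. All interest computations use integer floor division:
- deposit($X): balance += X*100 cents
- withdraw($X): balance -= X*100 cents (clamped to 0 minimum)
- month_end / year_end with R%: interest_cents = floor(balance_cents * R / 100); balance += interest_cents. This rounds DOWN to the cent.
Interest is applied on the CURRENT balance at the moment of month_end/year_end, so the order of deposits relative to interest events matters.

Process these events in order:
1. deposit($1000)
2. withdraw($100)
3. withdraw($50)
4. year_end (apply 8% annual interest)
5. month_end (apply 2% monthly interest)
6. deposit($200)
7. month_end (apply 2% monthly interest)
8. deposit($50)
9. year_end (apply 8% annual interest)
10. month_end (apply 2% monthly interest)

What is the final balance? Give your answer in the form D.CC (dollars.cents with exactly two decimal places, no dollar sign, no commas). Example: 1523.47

Answer: 1950.82

Derivation:
After 1 (deposit($1000)): balance=$1500.00 total_interest=$0.00
After 2 (withdraw($100)): balance=$1400.00 total_interest=$0.00
After 3 (withdraw($50)): balance=$1350.00 total_interest=$0.00
After 4 (year_end (apply 8% annual interest)): balance=$1458.00 total_interest=$108.00
After 5 (month_end (apply 2% monthly interest)): balance=$1487.16 total_interest=$137.16
After 6 (deposit($200)): balance=$1687.16 total_interest=$137.16
After 7 (month_end (apply 2% monthly interest)): balance=$1720.90 total_interest=$170.90
After 8 (deposit($50)): balance=$1770.90 total_interest=$170.90
After 9 (year_end (apply 8% annual interest)): balance=$1912.57 total_interest=$312.57
After 10 (month_end (apply 2% monthly interest)): balance=$1950.82 total_interest=$350.82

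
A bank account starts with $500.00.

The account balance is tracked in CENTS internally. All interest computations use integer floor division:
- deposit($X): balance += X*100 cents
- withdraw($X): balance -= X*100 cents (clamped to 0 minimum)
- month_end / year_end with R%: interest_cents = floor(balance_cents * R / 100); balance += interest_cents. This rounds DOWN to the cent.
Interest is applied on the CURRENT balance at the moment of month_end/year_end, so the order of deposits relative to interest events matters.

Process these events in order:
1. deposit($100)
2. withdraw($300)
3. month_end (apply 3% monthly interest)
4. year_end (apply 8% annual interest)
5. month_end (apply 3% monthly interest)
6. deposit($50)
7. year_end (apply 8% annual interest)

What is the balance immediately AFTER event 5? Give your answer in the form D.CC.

Answer: 343.73

Derivation:
After 1 (deposit($100)): balance=$600.00 total_interest=$0.00
After 2 (withdraw($300)): balance=$300.00 total_interest=$0.00
After 3 (month_end (apply 3% monthly interest)): balance=$309.00 total_interest=$9.00
After 4 (year_end (apply 8% annual interest)): balance=$333.72 total_interest=$33.72
After 5 (month_end (apply 3% monthly interest)): balance=$343.73 total_interest=$43.73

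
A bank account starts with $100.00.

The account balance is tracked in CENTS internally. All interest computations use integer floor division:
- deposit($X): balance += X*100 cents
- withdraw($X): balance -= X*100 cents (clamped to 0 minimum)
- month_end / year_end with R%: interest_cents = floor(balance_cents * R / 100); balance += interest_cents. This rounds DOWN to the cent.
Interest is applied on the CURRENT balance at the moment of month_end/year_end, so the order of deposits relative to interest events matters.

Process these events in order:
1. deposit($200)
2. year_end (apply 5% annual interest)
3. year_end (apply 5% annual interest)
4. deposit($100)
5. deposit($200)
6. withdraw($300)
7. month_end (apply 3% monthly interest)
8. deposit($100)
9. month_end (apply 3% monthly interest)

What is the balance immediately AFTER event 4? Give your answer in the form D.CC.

Answer: 430.75

Derivation:
After 1 (deposit($200)): balance=$300.00 total_interest=$0.00
After 2 (year_end (apply 5% annual interest)): balance=$315.00 total_interest=$15.00
After 3 (year_end (apply 5% annual interest)): balance=$330.75 total_interest=$30.75
After 4 (deposit($100)): balance=$430.75 total_interest=$30.75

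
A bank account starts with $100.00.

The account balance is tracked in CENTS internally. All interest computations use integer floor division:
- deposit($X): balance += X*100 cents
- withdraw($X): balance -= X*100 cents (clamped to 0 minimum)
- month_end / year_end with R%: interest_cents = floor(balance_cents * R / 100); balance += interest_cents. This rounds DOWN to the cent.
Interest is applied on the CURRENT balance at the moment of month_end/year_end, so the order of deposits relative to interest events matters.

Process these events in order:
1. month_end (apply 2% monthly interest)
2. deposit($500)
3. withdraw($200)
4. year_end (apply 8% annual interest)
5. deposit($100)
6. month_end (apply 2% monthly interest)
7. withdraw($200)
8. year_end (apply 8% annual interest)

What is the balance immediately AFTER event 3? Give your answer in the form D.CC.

After 1 (month_end (apply 2% monthly interest)): balance=$102.00 total_interest=$2.00
After 2 (deposit($500)): balance=$602.00 total_interest=$2.00
After 3 (withdraw($200)): balance=$402.00 total_interest=$2.00

Answer: 402.00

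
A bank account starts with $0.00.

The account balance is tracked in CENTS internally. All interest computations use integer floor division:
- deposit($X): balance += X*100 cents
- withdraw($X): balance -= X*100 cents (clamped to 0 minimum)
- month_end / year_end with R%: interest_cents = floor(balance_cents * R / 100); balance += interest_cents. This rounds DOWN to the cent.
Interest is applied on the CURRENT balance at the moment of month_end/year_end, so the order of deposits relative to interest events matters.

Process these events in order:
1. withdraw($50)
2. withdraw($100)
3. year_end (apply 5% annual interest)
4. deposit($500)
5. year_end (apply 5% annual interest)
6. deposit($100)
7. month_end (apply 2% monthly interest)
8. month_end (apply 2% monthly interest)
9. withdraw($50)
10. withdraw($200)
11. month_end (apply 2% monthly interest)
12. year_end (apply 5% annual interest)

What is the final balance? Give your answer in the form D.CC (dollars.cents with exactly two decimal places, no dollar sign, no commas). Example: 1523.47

After 1 (withdraw($50)): balance=$0.00 total_interest=$0.00
After 2 (withdraw($100)): balance=$0.00 total_interest=$0.00
After 3 (year_end (apply 5% annual interest)): balance=$0.00 total_interest=$0.00
After 4 (deposit($500)): balance=$500.00 total_interest=$0.00
After 5 (year_end (apply 5% annual interest)): balance=$525.00 total_interest=$25.00
After 6 (deposit($100)): balance=$625.00 total_interest=$25.00
After 7 (month_end (apply 2% monthly interest)): balance=$637.50 total_interest=$37.50
After 8 (month_end (apply 2% monthly interest)): balance=$650.25 total_interest=$50.25
After 9 (withdraw($50)): balance=$600.25 total_interest=$50.25
After 10 (withdraw($200)): balance=$400.25 total_interest=$50.25
After 11 (month_end (apply 2% monthly interest)): balance=$408.25 total_interest=$58.25
After 12 (year_end (apply 5% annual interest)): balance=$428.66 total_interest=$78.66

Answer: 428.66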